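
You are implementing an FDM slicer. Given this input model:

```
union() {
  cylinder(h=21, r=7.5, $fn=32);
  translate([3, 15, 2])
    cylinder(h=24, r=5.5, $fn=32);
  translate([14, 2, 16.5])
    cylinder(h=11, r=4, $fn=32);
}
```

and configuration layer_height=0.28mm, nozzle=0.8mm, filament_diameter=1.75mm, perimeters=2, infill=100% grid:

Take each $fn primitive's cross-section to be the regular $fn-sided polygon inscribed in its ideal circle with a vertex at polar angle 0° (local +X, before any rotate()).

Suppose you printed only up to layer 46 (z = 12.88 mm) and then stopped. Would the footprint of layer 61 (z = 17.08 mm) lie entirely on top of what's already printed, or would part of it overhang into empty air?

part overhangs

Compare the two slices. At z = 12.88: the r=7.5 cylinder gives a regular 32-gon of circumradius 7.5 (constant along its height) (area = (32/2)·7.500²·sin(360°/32) = 175.58 mm²); the r=5.5 cylinder at (3, 15) gives a regular 32-gon of circumradius 5.5 (constant along its height) (area = (32/2)·5.500²·sin(360°/32) = 94.42 mm²); the cylinder at (14, 2) does not reach this height (z outside [16.5, 27.5]); Taking the union: the 2 present regions are separate (no shared area or edge), so areas and boundary lengths simply add and each stays a separate island — area = 270.01 mm². At z = 17.08: the cylinder: section is a regular 32-gon, circumradius r=7.5 (area = (32/2)·7.500²·sin(360°/32) = 175.58 mm²); the r=5.5 cylinder at (3, 15) contributes a regular 32-gon of circumradius 5.5 (area = (32/2)·5.500²·sin(360°/32) = 94.42 mm²); the r=4 cylinder at (14, 2) gives a regular 32-gon of circumradius 4 (constant along its height) (area = (32/2)·4.000²·sin(360°/32) = 49.94 mm²); Combining (union): the 3 present regions are separate (no shared area or edge), so areas and boundary lengths simply add and each stays a separate island — area = 319.95 mm². Checking containment: at z = 17.08 the cross-section extends beyond the z = 12.88 cross-section by about 49.94 mm².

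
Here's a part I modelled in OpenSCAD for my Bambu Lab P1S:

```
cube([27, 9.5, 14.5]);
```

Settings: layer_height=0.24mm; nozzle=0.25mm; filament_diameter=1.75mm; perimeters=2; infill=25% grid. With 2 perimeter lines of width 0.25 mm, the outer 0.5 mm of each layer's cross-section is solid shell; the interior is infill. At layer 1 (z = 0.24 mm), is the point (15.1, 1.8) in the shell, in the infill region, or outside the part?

infill

At z = 0.24 mm: the cube (footprint 27×9.5) is included at this height. Overall, the cross-section is a single solid region. The nearest boundary edge runs (0.00, 0.00)→(27.00, 0.00); distance from the point to it = 1.80 mm. The point is inside the cross-section and 1.80 mm from the nearest boundary — more than the 0.5 mm shell width (2 × 0.25), so it's in the infill interior.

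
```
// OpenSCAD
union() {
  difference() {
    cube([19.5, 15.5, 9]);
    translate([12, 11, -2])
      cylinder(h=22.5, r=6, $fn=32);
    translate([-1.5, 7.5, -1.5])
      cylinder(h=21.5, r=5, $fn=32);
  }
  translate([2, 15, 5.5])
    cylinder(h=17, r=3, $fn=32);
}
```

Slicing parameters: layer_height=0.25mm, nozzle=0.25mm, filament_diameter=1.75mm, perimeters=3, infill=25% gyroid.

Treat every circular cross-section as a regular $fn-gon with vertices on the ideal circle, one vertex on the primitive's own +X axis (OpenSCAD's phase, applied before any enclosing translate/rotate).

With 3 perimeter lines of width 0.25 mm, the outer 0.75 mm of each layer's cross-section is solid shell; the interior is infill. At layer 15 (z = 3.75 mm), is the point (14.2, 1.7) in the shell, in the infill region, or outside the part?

infill

At z = 3.75 mm: the 19.5×15.5 cube contributes its full rectangle; the cylinder at (12, 11): section is a regular 32-gon, circumradius r=6; the cylinder at (-1.5, 7.5): section is a regular 32-gon, circumradius r=5; Taking the first minus the rest: starting from the 19.5×15.5 cube, the r=6 cylinder at (12, 11) partially overlaps it — only the 104.38 mm² overlap (of its 112.37 mm²) is removed, clipping the outline; the r=5 cylinder at (-1.5, 7.5) partially overlaps it — only the 24.30 mm² overlap (of its 78.04 mm²) is removed, clipping the outline — 1 connected region; the cylinder at (2, 15) is not intersected at this z (z outside [5.5, 22.5]); Taking the union: only the result so far is present, so the union is just that shape — 1 connected region. Overall, the cross-section is a single solid region. The nearest boundary edge runs (19.50, 0.00)→(0.00, 0.00); distance from the point to it = 1.70 mm. The point is inside the cross-section and 1.70 mm from the nearest boundary — more than the 0.75 mm shell width (3 × 0.25), so it's in the infill interior.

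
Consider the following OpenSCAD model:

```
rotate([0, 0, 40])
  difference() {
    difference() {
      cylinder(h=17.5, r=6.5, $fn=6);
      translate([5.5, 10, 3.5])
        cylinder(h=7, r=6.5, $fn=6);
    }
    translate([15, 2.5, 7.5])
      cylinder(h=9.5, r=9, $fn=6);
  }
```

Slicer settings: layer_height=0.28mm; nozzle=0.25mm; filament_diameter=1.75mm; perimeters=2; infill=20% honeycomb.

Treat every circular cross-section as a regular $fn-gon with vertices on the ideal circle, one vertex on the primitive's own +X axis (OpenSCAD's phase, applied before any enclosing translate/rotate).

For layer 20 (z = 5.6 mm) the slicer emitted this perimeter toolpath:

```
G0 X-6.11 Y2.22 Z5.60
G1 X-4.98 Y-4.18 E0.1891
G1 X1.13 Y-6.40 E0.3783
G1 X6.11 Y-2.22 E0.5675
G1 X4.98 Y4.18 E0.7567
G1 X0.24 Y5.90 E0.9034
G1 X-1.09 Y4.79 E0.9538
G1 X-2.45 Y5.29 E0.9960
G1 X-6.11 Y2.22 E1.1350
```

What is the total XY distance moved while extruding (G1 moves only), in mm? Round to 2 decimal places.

39.00 mm

Sum the Euclidean lengths of each G1 segment: total = 39.00 mm.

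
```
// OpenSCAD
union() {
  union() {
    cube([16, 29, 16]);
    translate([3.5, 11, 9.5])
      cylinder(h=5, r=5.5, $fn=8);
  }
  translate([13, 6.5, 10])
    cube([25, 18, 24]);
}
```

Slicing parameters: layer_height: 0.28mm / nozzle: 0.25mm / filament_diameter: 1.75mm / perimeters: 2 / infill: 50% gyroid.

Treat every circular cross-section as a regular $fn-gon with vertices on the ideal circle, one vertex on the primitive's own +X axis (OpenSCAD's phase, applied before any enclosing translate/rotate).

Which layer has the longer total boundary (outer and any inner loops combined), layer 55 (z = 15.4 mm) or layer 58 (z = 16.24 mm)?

Layer 55 (z = 15.4): the cube (footprint 16×29) is included at this height (perimeter 90.00 mm); the cylinder at (3.5, 11) does not reach this height (z outside [9.5, 14.5]); Taking the union: only the 16×29 cube is present, so the union is just that shape — boundary = 90.00 mm; the 25×18 cube at (13, 6.5) contributes its full rectangle (perimeter 86.00 mm); Taking the union: the regions partially overlap (shared area 54.00 mm²), so the edge portions inside another operand are dropped and the merged outline is re-measured after clipping — boundary = 134.00 mm. So its perimeter = 134.00 mm. Layer 58 (z = 16.24): the cube is not intersected at this z (z outside [0, 16]); the cylinder at (3.5, 11) is absent (z outside [9.5, 14.5]); Merging all regions: nothing is present at this height; the cube at (13, 6.5) (footprint 25×18) is included at this height (perimeter 86.00 mm); Merging all regions: only the 25×18 cube at (13, 6.5) is present, so the union is just that shape — boundary = 86.00 mm. So its perimeter = 86.00 mm. Layer 55 is larger (134.00 vs 86.00 mm).

layer 55 (z = 15.4 mm)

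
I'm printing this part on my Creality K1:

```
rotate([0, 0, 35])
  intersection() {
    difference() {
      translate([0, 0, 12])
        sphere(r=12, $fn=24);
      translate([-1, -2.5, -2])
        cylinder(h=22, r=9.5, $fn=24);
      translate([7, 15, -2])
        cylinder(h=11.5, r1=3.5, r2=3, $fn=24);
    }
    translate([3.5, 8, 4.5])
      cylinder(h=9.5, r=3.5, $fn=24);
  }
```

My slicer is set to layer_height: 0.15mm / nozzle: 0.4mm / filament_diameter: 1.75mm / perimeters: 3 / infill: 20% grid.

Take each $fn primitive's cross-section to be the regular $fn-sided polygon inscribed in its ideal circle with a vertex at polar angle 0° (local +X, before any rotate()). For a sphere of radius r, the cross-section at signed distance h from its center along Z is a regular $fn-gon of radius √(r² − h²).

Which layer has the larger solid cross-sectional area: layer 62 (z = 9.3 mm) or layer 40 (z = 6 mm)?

Layer 62 (z = 9.3): the r=12 sphere slices to a regular 24-gon of circumradius 11.692 (√(r²−h²) with h=2.7 from center) (area = (24/2)·11.692²·sin(360°/24) = 424.60 mm²); the r=9.5 cylinder at (-1, -2.5) contributes a regular 24-gon of circumradius 9.5 (area = (24/2)·9.500²·sin(360°/24) = 280.30 mm²); the cone at (7, 15) contributes a regular 24-gon of circumradius 3.009 (interpolated between r1=3.5 and r2=3 at t=0.983) (area = (24/2)·3.009²·sin(360°/24) = 28.11 mm²); After the difference (first − rest): starting from the r=12 sphere (424.60 mm²), the r=9.5 cylinder at (-1, -2.5) partially overlaps it — only the 275.79 mm² overlap (of its 280.30 mm²) is removed, clipping the outline; the cone at (7, 15) misses the remaining region (no effect) — area = 148.81 mm²; the cylinder at (3.5, 8): section is a regular 24-gon, circumradius r=3.5 (area = (24/2)·3.500²·sin(360°/24) = 38.05 mm²); Keeping only the common overlap: the r=3.5 cylinder at (3.5, 8) partially overlaps that combined region; clipping to the common part keeps 30.97 mm² — area = 30.97 mm²; (rotated 35° about Z; rotation is an isometry so areas/perimeters/island counts are preserved). So its area = 30.97 mm². Layer 40 (z = 6): the r=12 sphere contributes a regular 24-gon of circumradius √(12²−6²) = 10.392 (area = (24/2)·10.392²·sin(360°/24) = 335.43 mm²); the cylinder at (-1, -2.5): section is a regular 24-gon, circumradius r=9.5 (area = (24/2)·9.500²·sin(360°/24) = 280.30 mm²); the cone at (7, 15) contributes a regular 24-gon of circumradius 3.152 (interpolated between r1=3.5 and r2=3 at t=0.696) (area = (24/2)·3.152²·sin(360°/24) = 30.86 mm²); After the difference (first − rest): starting from the r=12 sphere (335.43 mm²), the r=9.5 cylinder at (-1, -2.5) partially overlaps it — only the 251.82 mm² overlap (of its 280.30 mm²) is removed, clipping the outline; the cone at (7, 15) misses the remaining region (no effect) — area = 83.60 mm²; the r=3.5 cylinder at (3.5, 8) gives a regular 24-gon of circumradius 3.5 (constant along its height) (area = (24/2)·3.500²·sin(360°/24) = 38.05 mm²); After intersecting: the r=3.5 cylinder at (3.5, 8) partially overlaps the result so far; clipping to the common part keeps 23.34 mm² — area = 23.34 mm²; (rotated 35° about Z; rotation is an isometry so areas/perimeters/island counts are preserved). So its area = 23.34 mm². Layer 62 is larger (30.97 vs 23.34 mm²).

layer 62 (z = 9.3 mm)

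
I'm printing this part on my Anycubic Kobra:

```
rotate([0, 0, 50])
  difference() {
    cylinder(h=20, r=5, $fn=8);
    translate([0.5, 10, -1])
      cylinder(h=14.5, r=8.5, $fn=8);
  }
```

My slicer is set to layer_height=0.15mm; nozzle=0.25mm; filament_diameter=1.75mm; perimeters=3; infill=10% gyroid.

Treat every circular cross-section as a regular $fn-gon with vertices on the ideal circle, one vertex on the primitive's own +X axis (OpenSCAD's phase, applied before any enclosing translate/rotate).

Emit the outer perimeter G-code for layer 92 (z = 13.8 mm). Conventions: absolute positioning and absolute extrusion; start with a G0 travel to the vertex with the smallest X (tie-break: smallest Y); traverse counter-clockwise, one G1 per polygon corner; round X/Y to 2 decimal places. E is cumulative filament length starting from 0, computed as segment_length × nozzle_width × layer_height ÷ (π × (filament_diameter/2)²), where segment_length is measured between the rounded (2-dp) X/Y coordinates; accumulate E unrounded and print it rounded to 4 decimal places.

G0 X-4.98 Y-0.44 Z13.80
G1 X-3.21 Y-3.83 E0.0596
G1 X0.44 Y-4.98 E0.1193
G1 X3.83 Y-3.21 E0.1789
G1 X4.98 Y0.44 E0.2386
G1 X3.21 Y3.83 E0.2982
G1 X-0.44 Y4.98 E0.3579
G1 X-3.83 Y3.21 E0.4175
G1 X-4.98 Y-0.44 E0.4771

At z = 13.8 mm: the cylinder: section is a regular 8-gon, circumradius r=5; the cylinder at (0.5, 10) does not reach this height (z outside [-1, 13.5]); After the difference (first − rest): none of the subtracted shapes is present at this height, so the r=5 cylinder is unchanged — 1 connected region; (rotated 50° about Z; rotation is an isometry so areas/perimeters/island counts are preserved). The outline is a single polygon with 8 vertices. Extrusion per mm of travel: 0.25 × 0.15 / (π × 0.875²) = 0.015591. Accumulating E over each segment gives final E = 0.4771.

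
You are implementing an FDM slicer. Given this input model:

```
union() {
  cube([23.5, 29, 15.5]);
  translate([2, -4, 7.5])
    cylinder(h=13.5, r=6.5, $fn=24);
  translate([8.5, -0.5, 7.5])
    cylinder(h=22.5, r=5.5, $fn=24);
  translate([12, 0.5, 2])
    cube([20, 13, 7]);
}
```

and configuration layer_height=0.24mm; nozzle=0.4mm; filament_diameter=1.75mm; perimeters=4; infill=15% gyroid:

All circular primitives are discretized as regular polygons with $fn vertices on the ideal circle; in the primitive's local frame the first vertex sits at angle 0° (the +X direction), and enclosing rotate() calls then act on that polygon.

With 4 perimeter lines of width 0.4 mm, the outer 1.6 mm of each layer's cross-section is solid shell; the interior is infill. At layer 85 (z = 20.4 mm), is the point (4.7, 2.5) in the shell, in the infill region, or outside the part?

At z = 20.4 mm: the cube is absent (z outside [0, 15.5]); the cylinder at (2, -4): section is a regular 24-gon, circumradius r=6.5; the r=5.5 cylinder at (8.5, -0.5) contributes a regular 24-gon of circumradius 5.5; the cube at (12, 0.5) is absent (z outside [2, 9]); Merging all regions: the regions partially overlap (shared area 29.54 mm²), so overlapping operands fuse into one piece — 1 connected region. Overall, the cross-section is a single solid region. The nearest boundary edge runs (3.74, 2.25)→(4.61, 3.39); distance from the point to it = 0.61 mm. The point is inside the cross-section, 0.61 mm from the nearest boundary — within the 1.6 mm shell band (4 × 0.4).

shell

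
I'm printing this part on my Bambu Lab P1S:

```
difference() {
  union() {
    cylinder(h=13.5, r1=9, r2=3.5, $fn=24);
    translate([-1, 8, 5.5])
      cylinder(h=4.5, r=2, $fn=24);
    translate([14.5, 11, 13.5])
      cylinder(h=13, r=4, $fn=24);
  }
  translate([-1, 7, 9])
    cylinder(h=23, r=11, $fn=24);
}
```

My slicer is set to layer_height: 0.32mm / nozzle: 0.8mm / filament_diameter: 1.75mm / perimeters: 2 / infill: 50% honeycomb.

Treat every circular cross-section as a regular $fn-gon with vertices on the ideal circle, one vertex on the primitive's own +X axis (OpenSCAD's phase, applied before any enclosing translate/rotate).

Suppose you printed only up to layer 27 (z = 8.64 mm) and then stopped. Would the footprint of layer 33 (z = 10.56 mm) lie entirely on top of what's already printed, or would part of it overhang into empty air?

entirely on top

Compare the two slices. At z = 8.64: the cone: at t=0.640 of its height the radius interpolates to r₁+(r₂−r₁)t = 5.480, giving a regular 24-gon of that circumradius (area = (24/2)·5.480²·sin(360°/24) = 93.27 mm²); the r=2 cylinder at (-1, 8) gives a regular 24-gon of circumradius 2 (constant along its height) (area = (24/2)·2.000²·sin(360°/24) = 12.42 mm²); the cylinder at (14.5, 11) is absent (z outside [13.5, 26.5]); Merging all regions: the 2 present regions are separate (no shared area or edge), so areas and boundary lengths simply add and each stays a separate island — area = 105.69 mm²; the cylinder at (-1, 7) is absent (z outside [9, 32]); Taking the first minus the rest: none of the subtracted shapes is present at this height, so that combined region is unchanged — area = 105.69 mm². At z = 10.56: the cone: at t=0.782 of its height the radius interpolates to r₁+(r₂−r₁)t = 4.698, giving a regular 24-gon of that circumradius (area = (24/2)·4.698²·sin(360°/24) = 68.54 mm²); the cylinder at (-1, 8) does not reach this height (z outside [5.5, 10]); the cylinder at (14.5, 11) does not reach this height (z outside [13.5, 26.5]); Combining (union): only the cone is present, so the union is just that shape — area = 68.54 mm²; the r=11 cylinder at (-1, 7) contributes a regular 24-gon of circumradius 11 (area = (24/2)·11.000²·sin(360°/24) = 375.81 mm²); Subtracting the remaining from the first: starting from that combined region (68.54 mm²), the r=11 cylinder at (-1, 7) partially overlaps it — only the 64.89 mm² overlap (of its 375.81 mm²) is removed, clipping the outline — area = 3.65 mm². Checking containment: the cross-section at z = 10.56 is a subset of the cross-section at z = 8.64.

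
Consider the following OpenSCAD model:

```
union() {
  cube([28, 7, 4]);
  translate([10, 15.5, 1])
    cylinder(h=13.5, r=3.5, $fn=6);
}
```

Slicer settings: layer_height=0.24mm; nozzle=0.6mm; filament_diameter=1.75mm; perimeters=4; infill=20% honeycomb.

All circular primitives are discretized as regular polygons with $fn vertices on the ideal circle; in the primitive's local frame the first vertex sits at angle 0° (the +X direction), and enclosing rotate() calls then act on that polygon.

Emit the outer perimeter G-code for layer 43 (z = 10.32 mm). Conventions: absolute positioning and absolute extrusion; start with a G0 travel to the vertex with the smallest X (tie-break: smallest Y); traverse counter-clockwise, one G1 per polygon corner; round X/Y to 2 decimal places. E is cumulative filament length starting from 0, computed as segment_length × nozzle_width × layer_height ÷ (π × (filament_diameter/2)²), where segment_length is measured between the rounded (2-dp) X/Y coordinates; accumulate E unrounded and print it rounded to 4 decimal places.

At z = 10.32 mm: the cube does not reach this height (z outside [0, 4]); the cylinder at (10, 15.5): section is a regular 6-gon, circumradius r=3.5; Combining (union): only the r=3.5 cylinder at (10, 15.5) is present, so the union is just that shape — 1 connected region. The outline is a single polygon with 6 vertices. Extrusion per mm of travel: 0.6 × 0.24 / (π × 0.875²) = 0.059868. Accumulating E over each segment gives final E = 1.2570.

G0 X6.50 Y15.50 Z10.32
G1 X8.25 Y12.47 E0.2095
G1 X11.75 Y12.47 E0.4190
G1 X13.50 Y15.50 E0.6285
G1 X11.75 Y18.53 E0.8380
G1 X8.25 Y18.53 E1.0475
G1 X6.50 Y15.50 E1.2570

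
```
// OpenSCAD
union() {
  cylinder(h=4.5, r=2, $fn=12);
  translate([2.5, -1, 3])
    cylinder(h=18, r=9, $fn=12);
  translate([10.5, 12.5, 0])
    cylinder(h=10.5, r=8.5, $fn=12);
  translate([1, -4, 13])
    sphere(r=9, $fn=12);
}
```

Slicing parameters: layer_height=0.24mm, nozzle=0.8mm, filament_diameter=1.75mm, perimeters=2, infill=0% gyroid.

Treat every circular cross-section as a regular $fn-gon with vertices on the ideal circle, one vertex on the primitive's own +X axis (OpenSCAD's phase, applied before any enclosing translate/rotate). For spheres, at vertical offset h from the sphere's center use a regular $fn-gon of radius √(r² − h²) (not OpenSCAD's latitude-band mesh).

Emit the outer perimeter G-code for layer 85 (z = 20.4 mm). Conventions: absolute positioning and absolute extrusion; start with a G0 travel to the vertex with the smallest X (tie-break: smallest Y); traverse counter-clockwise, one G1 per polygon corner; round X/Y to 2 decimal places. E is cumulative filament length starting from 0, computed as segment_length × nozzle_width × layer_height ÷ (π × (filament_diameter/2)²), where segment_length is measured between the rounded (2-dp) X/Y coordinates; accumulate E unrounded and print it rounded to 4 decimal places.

G0 X-6.50 Y-1.00 Z20.40
G1 X-5.29 Y-5.50 E0.3720
G1 X-2.00 Y-8.79 E0.7434
G1 X2.50 Y-10.00 E1.1153
G1 X7.00 Y-8.79 E1.4873
G1 X10.29 Y-5.50 E1.8587
G1 X11.50 Y-1.00 E2.2307
G1 X10.29 Y3.50 E2.6026
G1 X7.00 Y6.79 E2.9741
G1 X2.50 Y8.00 E3.3460
G1 X-2.00 Y6.79 E3.7180
G1 X-5.29 Y3.50 E4.0894
G1 X-6.50 Y-1.00 E4.4614

At z = 20.4 mm: the cylinder is absent (z outside [0, 4.5]); the cylinder at (2.5, -1): section is a regular 12-gon, circumradius r=9; the cylinder at (10.5, 12.5) is not intersected at this z (z outside [0, 10.5]); the r=9 sphere at (1, -4) slices to a regular 12-gon of circumradius 5.122 (√(r²−h²) with h=7.4 from center); Combining (union): the r=9 sphere at (1, -4) lies entirely inside the r=9 cylinder at (2.5, -1), so the union is just the r=9 cylinder at (2.5, -1) — 1 connected region. The outline is a single polygon with 12 vertices. Extrusion per mm of travel: 0.8 × 0.24 / (π × 0.875²) = 0.079824. Accumulating E over each segment gives final E = 4.4614.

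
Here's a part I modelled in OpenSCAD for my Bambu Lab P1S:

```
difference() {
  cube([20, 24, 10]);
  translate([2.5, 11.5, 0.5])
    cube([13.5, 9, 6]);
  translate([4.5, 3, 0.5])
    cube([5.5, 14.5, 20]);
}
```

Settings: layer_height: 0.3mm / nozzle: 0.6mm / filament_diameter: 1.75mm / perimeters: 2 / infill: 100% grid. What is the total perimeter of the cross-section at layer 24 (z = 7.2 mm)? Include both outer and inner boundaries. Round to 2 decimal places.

At z = 7.2 mm: the 20×24 cube contributes its full rectangle (perimeter 88.00 mm); the cube at (2.5, 11.5) is absent (z outside [0.5, 6.5]); the cube at (4.5, 3) is present — its section is the full 5.5×14.5 rectangle (perimeter 40.00 mm); After the difference (first − rest): starting from the 20×24 cube, the 5.5×14.5 cube at (4.5, 3) lies wholly inside it (removes its full 79.75 mm² and its 40.00 mm outline becomes a hole wall) — boundary (outer + 1 inner loop) = 128.00 mm. Overall, the cross-section is one region with 1 hole. Total boundary length (outer + inner) = 128.00 mm.

128.00 mm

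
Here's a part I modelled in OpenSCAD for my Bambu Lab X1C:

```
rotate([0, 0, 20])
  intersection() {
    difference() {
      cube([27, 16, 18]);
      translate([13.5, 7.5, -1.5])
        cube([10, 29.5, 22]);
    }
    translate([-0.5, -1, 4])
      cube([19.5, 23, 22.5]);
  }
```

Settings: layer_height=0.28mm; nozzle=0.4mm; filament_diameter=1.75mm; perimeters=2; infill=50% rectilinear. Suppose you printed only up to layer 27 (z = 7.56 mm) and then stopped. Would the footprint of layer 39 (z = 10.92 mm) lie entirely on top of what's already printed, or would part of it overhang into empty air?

entirely on top

Compare the two slices. At z = 7.56: the 27×16 cube contributes its full rectangle (area 432.00 mm²); the cube at (13.5, 7.5) (footprint 10×29.5) is included at this height (area 295.00 mm²); Taking the first minus the rest: starting from the 27×16 cube (432.00 mm²), the 10×29.5 cube at (13.5, 7.5) partially overlaps it — only the 85.00 mm² overlap (of its 295.00 mm²) is removed, clipping the outline — area = 347.00 mm²; the cube at (-0.5, -1) is present — its section is the full 19.5×23 rectangle (area 448.50 mm²); Keeping only the common overlap: the 19.5×23 cube at (-0.5, -1) partially overlaps that combined region; clipping to the common part keeps 257.25 mm² — area = 257.25 mm²; (rotated 20° about Z; rotation is an isometry so areas/perimeters/island counts are preserved). At z = 10.92: the 27×16 cube contributes its full rectangle (area 432.00 mm²); the 10×29.5 cube at (13.5, 7.5) contributes its full rectangle (area 295.00 mm²); Taking the first minus the rest: starting from the 27×16 cube (432.00 mm²), the 10×29.5 cube at (13.5, 7.5) partially overlaps it — only the 85.00 mm² overlap (of its 295.00 mm²) is removed, clipping the outline — area = 347.00 mm²; the 19.5×23 cube at (-0.5, -1) contributes its full rectangle (area 448.50 mm²); After intersecting: the 19.5×23 cube at (-0.5, -1) partially overlaps that combined region; clipping to the common part keeps 257.25 mm² — area = 257.25 mm²; (whole slice rotated 20° about Z — lengths, areas and connectivity unchanged). Checking containment: the cross-section at z = 10.92 is a subset of the cross-section at z = 7.56.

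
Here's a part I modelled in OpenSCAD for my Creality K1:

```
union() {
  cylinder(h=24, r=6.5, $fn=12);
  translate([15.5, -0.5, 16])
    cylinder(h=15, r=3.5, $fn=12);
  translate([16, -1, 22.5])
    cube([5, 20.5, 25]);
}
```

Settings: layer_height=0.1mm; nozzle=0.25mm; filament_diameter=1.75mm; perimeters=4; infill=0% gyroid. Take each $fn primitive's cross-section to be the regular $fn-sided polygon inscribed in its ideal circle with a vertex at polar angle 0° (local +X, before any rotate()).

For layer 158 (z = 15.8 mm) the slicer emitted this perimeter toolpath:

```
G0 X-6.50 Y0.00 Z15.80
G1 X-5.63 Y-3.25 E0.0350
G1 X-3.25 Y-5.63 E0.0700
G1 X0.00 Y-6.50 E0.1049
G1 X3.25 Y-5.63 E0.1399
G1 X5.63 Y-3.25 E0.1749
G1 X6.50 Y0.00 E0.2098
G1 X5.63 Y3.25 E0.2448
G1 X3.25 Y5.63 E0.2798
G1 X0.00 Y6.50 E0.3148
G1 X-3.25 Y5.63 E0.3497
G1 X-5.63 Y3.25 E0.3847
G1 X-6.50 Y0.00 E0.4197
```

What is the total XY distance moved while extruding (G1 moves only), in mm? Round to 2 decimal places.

Sum the Euclidean lengths of each G1 segment: total = 40.38 mm.

40.38 mm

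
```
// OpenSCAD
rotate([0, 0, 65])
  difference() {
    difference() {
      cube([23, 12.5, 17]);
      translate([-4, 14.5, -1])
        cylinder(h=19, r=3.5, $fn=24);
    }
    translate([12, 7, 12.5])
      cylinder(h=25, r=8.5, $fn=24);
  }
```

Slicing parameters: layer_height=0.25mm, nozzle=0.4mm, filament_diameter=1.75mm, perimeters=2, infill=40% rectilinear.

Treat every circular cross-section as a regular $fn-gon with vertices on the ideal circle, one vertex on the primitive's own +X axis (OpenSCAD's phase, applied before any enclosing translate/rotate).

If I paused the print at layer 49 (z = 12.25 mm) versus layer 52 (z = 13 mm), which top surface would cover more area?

layer 49 (z = 12.25 mm)

Layer 49 (z = 12.25): the cube (footprint 23×12.5) is included at this height (area 287.50 mm²); the r=3.5 cylinder at (-4, 14.5) contributes a regular 24-gon of circumradius 3.5 (area = (24/2)·3.500²·sin(360°/24) = 38.05 mm²); After the difference (first − rest): starting from the 23×12.5 cube (287.50 mm²), the r=3.5 cylinder at (-4, 14.5) misses the remaining region (no effect) — area = 287.50 mm²; the cylinder at (12, 7) is absent (z outside [12.5, 37.5]); Subtracting the remaining from the first: none of the subtracted shapes is present at this height, so that combined region is unchanged — area = 287.50 mm²; (rotated 65° about Z; rotation is an isometry so areas/perimeters/island counts are preserved). So its area = 287.50 mm². Layer 52 (z = 13): the 23×12.5 cube contributes its full rectangle (area 287.50 mm²); the r=3.5 cylinder at (-4, 14.5) contributes a regular 24-gon of circumradius 3.5 (area = (24/2)·3.500²·sin(360°/24) = 38.05 mm²); Taking the first minus the rest: starting from the 23×12.5 cube (287.50 mm²), the r=3.5 cylinder at (-4, 14.5) misses the remaining region (no effect) — area = 287.50 mm²; the r=8.5 cylinder at (12, 7) gives a regular 24-gon of circumradius 8.5 (constant along its height) (area = (24/2)·8.500²·sin(360°/24) = 224.40 mm²); Subtracting the remaining from the first: starting from that combined region (287.50 mm²), the r=8.5 cylinder at (12, 7) partially overlaps it — only the 188.73 mm² overlap (of its 224.40 mm²) is removed, clipping the outline — area = 98.77 mm²; (whole slice rotated 65° about Z — lengths, areas and connectivity unchanged). So its area = 98.77 mm². Layer 49 is larger (287.50 vs 98.77 mm²).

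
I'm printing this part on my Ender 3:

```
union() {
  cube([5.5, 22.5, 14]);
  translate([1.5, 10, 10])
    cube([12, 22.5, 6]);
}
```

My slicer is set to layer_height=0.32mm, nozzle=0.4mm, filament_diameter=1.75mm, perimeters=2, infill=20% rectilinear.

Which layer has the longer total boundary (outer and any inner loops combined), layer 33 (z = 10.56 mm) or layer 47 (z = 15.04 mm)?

Layer 33 (z = 10.56): the cube is present — its section is the full 5.5×22.5 rectangle (perimeter 56.00 mm); the 12×22.5 cube at (1.5, 10) contributes its full rectangle (perimeter 69.00 mm); Merging all regions: the regions partially overlap (shared area 50.00 mm²), so the edge portions inside another operand are dropped and the merged outline is re-measured after clipping — boundary = 92.00 mm. So its perimeter = 92.00 mm. Layer 47 (z = 15.04): the cube is absent (z outside [0, 14]); the cube at (1.5, 10) (footprint 12×22.5) is included at this height (perimeter 69.00 mm); Merging all regions: only the 12×22.5 cube at (1.5, 10) is present, so the union is just that shape — boundary = 69.00 mm. So its perimeter = 69.00 mm. Layer 33 is larger (92.00 vs 69.00 mm).

layer 33 (z = 10.56 mm)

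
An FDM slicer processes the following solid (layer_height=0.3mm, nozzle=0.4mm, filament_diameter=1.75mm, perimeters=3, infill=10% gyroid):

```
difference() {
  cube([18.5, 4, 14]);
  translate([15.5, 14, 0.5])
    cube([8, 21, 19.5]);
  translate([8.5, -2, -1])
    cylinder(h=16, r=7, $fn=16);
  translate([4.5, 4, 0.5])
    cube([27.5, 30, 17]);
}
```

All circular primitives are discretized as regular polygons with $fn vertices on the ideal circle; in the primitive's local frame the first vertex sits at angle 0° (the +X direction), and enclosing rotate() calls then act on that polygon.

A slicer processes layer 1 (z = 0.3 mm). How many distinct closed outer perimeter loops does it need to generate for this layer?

2

At z = 0.3 mm: the 18.5×4 cube contributes its full rectangle; the cube at (15.5, 14) is not intersected at this z (z outside [0.5, 20]); the r=7 cylinder at (8.5, -2) contributes a regular 16-gon of circumradius 7; the cube at (4.5, 4) is not intersected at this z (z outside [0.5, 17.5]); After the difference (first − rest): starting from the 18.5×4 cube, the r=7 cylinder at (8.5, -2) partially overlaps it — only the 43.54 mm² overlap (of its 150.01 mm²) is removed, clipping the outline — 2 connected regions. The result has 2 disconnected regions.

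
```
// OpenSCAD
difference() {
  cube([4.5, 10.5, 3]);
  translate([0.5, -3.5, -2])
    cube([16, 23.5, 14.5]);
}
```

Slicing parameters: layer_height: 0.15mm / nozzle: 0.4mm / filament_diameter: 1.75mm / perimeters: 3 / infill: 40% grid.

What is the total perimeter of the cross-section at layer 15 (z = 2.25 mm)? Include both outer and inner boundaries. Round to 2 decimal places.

At z = 2.25 mm: the 4.5×10.5 cube contributes its full rectangle (perimeter 30.00 mm); the cube at (0.5, -3.5) is present — its section is the full 16×23.5 rectangle (perimeter 79.00 mm); After the difference (first − rest): starting from the 4.5×10.5 cube, the 16×23.5 cube at (0.5, -3.5) partially overlaps it — only the 42.00 mm² overlap (of its 376.00 mm²) is removed, clipping the outline — boundary = 22.00 mm. Overall, the cross-section is a single solid region. Total boundary length (outer) = 22.00 mm.

22.00 mm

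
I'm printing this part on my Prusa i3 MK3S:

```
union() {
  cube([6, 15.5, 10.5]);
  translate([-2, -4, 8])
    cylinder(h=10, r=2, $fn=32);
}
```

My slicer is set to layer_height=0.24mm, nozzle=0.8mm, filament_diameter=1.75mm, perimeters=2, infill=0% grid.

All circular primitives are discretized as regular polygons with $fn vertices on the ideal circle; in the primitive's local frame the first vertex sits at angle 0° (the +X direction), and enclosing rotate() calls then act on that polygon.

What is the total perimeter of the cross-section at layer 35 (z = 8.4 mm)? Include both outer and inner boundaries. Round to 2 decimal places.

55.55 mm

At z = 8.4 mm: the cube is present — its section is the full 6×15.5 rectangle (perimeter 43.00 mm); the r=2 cylinder at (-2, -4) gives a regular 32-gon of circumradius 2 (constant along its height) (perimeter = 2·32·2.000·sin(180°/32) = 12.55 mm); Combining (union): the 2 present regions are separate (no shared area or edge), so areas and boundary lengths simply add and each stays a separate island — boundary = 55.55 mm. Overall, the cross-section has 2 separate islands. Total boundary length (outer) = 55.55 mm.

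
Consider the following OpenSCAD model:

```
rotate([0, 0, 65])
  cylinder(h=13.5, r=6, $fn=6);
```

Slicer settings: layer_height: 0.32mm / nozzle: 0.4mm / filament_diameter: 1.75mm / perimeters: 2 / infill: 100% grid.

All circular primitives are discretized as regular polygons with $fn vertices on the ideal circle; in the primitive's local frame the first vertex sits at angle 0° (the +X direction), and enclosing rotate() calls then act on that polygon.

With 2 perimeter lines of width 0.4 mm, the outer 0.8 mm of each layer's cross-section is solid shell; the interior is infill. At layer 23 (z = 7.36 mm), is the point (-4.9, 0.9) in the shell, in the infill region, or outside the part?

At z = 7.36 mm: the r=6 cylinder gives a regular 6-gon of circumradius 6 (constant along its height); (rotated 65° about Z; rotation is an isometry so areas/perimeters/island counts are preserved). Overall, the cross-section is a single solid region. Undo the 65° rotation: the query point maps to (-1.255, 4.821) in the un-rotated model frame. The nearest boundary edge runs (3.00, 5.20)→(-3.00, 5.20); distance from the point to it = 0.37 mm. The point is inside the cross-section, 0.37 mm from the nearest boundary — within the 0.8 mm shell band (2 × 0.4).

shell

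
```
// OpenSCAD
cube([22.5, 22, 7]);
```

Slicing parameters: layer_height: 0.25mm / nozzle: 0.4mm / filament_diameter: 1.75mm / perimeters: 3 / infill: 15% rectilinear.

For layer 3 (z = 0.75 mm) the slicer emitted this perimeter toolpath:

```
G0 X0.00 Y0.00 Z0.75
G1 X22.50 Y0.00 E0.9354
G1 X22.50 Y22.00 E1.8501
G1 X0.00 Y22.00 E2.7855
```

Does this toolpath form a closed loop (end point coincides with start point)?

no

Start point (G0): (0.00, 0.00). End point (last G1): the path does not return to the start — open.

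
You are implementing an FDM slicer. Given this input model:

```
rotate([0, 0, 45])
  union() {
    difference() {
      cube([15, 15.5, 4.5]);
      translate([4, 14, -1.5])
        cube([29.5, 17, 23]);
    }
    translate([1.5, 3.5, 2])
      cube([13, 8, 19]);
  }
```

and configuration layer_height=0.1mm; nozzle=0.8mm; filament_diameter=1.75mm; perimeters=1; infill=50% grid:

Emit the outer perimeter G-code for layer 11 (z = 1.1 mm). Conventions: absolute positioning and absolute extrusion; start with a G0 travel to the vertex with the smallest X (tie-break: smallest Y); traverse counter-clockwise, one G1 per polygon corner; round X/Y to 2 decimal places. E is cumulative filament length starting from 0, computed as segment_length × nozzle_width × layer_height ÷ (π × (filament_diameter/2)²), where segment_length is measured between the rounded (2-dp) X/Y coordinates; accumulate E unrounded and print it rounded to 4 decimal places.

At z = 1.1 mm: the cube (footprint 15×15.5) is included at this height; the cube at (4, 14) is present — its section is the full 29.5×17 rectangle; Taking the first minus the rest: starting from the 15×15.5 cube, the 29.5×17 cube at (4, 14) partially overlaps it — only the 16.50 mm² overlap (of its 501.50 mm²) is removed, clipping the outline — 1 connected region; the cube at (1.5, 3.5) does not reach this height (z outside [2, 21]); Taking the union: only that combined region is present, so the union is just that shape — 1 connected region; (rotated 45° about Z; rotation is an isometry so areas/perimeters/island counts are preserved). The outline is a single polygon with 6 vertices. Extrusion per mm of travel: 0.8 × 0.1 / (π × 0.875²) = 0.033260. Accumulating E over each segment gives final E = 2.0292.

G0 X-10.96 Y10.96 Z1.10
G1 X0.00 Y0.00 E0.5155
G1 X10.61 Y10.61 E1.0146
G1 X0.71 Y20.51 E1.4803
G1 X-7.07 Y12.73 E1.8462
G1 X-8.13 Y13.79 E1.8961
G1 X-10.96 Y10.96 E2.0292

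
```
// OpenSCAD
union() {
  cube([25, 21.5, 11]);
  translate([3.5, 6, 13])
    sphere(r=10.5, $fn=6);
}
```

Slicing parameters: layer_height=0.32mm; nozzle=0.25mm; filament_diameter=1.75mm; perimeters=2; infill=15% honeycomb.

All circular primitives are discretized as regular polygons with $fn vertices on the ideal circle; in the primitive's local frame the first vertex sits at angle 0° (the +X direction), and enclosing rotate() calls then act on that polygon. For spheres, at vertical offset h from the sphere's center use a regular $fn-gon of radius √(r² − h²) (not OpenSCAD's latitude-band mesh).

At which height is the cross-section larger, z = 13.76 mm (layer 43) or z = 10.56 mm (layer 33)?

Layer 43 (z = 13.76): the cube does not reach this height (z outside [0, 11]); the r=10.5 sphere at (3.5, 6) slices to a regular 6-gon of circumradius 10.472 (√(r²−h²) with h=0.76 from center) (area = (6/2)·10.472²·sin(360°/6) = 284.94 mm²); Merging all regions: only the r=10.5 sphere at (3.5, 6) is present, so the union is just that shape — area = 284.94 mm². So its area = 284.94 mm². Layer 33 (z = 10.56): the 25×21.5 cube contributes its full rectangle (area 537.50 mm²); the sphere at (3.5, 6): section is a regular 6-gon, circumradius = √(r²−h²) = √(10.5²−2.44²) = 10.213 (area = (6/2)·10.213²·sin(360°/6) = 270.97 mm²); Combining (union): the regions partially overlap — summed areas 808.47 mm² minus the doubly-counted overlap 170.58 mm² gives 637.89 mm² — area = 637.89 mm². So its area = 637.89 mm². Layer 33 is larger (637.89 vs 284.94 mm²).

layer 33 (z = 10.56 mm)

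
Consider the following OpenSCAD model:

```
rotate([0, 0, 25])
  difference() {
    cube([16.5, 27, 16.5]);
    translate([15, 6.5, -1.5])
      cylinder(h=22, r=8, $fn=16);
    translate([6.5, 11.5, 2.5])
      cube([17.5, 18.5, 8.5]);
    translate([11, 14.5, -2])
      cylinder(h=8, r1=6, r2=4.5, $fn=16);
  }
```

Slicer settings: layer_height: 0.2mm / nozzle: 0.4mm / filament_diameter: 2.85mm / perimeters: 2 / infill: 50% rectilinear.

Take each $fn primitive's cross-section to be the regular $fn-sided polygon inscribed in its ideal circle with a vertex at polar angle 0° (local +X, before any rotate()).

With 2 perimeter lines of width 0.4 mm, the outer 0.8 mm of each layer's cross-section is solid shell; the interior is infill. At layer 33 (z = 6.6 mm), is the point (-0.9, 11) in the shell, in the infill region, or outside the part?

At z = 6.6 mm: the cube (footprint 16.5×27) is included at this height; the r=8 cylinder at (15, 6.5) contributes a regular 16-gon of circumradius 8; the cube at (6.5, 11.5) is present — its section is the full 17.5×18.5 rectangle; the cone at (11, 14.5) does not reach this height (z outside [-2, 6]); After the difference (first − rest): starting from the 16.5×27 cube, the r=8 cylinder at (15, 6.5) partially overlaps it — only the 115.24 mm² overlap (of its 195.93 mm²) is removed, clipping the outline; the 17.5×18.5 cube at (6.5, 11.5) partially overlaps it — only the 138.37 mm² overlap (of its 323.75 mm²) is removed, clipping the outline — 1 connected region; (whole slice rotated 25° about Z — lengths, areas and connectivity unchanged). Overall, the cross-section is a single solid region. Undo the 25° rotation: the query point maps to (3.833, 10.350) in the un-rotated model frame. The nearest boundary edge runs (6.50, 27.00)→(6.50, 11.50); distance from the point to it = 2.90 mm. The point is inside the cross-section and 2.90 mm from the nearest boundary — more than the 0.8 mm shell width (2 × 0.4), so it's in the infill interior.

infill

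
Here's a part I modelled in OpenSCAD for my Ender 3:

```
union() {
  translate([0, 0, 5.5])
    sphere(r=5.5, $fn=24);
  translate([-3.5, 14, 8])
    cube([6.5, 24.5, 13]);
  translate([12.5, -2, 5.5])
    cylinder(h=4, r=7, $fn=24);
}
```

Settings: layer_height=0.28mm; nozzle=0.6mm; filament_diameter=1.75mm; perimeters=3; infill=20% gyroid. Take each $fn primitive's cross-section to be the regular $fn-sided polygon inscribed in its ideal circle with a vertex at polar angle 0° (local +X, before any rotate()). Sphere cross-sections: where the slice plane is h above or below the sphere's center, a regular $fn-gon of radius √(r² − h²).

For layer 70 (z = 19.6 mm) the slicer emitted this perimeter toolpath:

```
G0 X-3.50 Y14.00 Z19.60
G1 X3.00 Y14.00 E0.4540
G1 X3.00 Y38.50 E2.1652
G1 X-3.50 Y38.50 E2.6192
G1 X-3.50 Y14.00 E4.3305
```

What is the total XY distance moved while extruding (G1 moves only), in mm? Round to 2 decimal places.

62.00 mm

Sum the Euclidean lengths of each G1 segment: total = 62.00 mm.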